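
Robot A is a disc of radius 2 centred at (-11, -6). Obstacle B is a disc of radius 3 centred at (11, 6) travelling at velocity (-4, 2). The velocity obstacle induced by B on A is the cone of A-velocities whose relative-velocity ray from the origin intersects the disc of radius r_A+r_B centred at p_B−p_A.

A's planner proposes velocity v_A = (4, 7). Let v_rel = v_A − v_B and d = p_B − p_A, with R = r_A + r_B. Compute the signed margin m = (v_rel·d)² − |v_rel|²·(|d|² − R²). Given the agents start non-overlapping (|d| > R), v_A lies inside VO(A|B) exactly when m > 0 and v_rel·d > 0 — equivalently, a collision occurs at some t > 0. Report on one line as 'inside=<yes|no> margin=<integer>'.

d = (22, 12),  |d|² = 628;  R = 2+3 = 5,  c = 628−5² = 603
v_rel = (8, 5),  |v_rel|² = 89;  v_rel·d = (8)·(22) + (5)·(12) = 236
89·t² − 472·t + 603 = 0  ⇒  m = 236² − 89·603 = 2029
m = 2029 > 0,  v_rel·d = 236 > 0  ⇒  inside

inside=yes margin=2029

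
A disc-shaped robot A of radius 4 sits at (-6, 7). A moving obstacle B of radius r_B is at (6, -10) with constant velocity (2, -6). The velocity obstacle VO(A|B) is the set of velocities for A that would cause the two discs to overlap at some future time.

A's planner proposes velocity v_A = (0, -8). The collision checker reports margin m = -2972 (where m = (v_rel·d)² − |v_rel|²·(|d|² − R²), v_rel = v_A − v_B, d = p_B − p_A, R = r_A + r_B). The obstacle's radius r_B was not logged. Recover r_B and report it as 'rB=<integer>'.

m = -2972
d = (12, -17);  v_rel = (-2, -2),  |v_rel|² = 8
v_rel×d = (-2)·(-17) − (-2)·(12) = 58
since m = R²·8 − 58²:  R² = (3364 + -2972) / 8 = 49
R = √49 = 7  ⇒  r_B = 7 − 4 = 3

rB=3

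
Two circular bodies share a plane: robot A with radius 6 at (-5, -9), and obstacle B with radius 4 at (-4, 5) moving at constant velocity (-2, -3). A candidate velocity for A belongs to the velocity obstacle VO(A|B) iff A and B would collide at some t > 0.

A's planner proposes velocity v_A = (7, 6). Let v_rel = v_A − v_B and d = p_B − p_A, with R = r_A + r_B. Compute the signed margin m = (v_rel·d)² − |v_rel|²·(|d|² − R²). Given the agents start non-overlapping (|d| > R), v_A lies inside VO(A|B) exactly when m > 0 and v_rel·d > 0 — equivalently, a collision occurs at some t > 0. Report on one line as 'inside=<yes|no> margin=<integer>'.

d = (1, 14),  |d|² = 197;  R = 6+4 = 10,  c = 197−10² = 97
v_rel = (9, 9),  |v_rel|² = 162;  v_rel·d = (9)·(1) + (9)·(14) = 135
162·t² − 270·t + 97 = 0  ⇒  m = 135² − 162·97 = 2511
m = 2511 > 0,  v_rel·d = 135 > 0  ⇒  inside

inside=yes margin=2511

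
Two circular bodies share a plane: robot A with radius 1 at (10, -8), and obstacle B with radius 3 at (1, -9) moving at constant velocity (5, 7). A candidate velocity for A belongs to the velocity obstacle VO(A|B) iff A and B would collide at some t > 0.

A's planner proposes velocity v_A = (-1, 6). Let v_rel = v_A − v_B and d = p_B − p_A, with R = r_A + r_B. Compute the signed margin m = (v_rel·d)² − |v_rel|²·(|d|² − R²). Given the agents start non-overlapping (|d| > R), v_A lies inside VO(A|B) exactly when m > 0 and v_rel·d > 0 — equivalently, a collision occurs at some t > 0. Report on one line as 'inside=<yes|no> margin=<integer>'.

d = (-9, -1),  |d|² = 82;  R = 1+3 = 4,  c = 82−4² = 66
v_rel = (-6, -1),  |v_rel|² = 37;  v_rel·d = (-6)·(-9) + (-1)·(-1) = 55
37·t² − 110·t + 66 = 0  ⇒  m = 55² − 37·66 = 583
m = 583 > 0,  v_rel·d = 55 > 0  ⇒  inside

inside=yes margin=583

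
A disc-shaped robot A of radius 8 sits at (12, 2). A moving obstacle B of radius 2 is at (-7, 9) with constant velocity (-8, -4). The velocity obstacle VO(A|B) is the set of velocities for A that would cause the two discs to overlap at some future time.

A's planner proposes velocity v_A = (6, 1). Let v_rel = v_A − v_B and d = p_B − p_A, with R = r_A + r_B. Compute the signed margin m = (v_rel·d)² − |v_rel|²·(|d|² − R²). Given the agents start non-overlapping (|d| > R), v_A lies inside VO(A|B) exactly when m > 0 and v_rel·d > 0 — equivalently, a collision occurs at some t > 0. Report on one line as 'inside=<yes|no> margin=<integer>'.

d = (-19, 7),  |d|² = 410;  R = 8+2 = 10,  c = 410−10² = 310
v_rel = (14, 5),  |v_rel|² = 221;  v_rel·d = (14)·(-19) + (5)·(7) = -231
221·t² + 462·t + 310 = 0  ⇒  m = (-231)² − 221·310 = -15149
m = -15149 < 0,  v_rel·d = -231 < 0  ⇒  outside

inside=no margin=-15149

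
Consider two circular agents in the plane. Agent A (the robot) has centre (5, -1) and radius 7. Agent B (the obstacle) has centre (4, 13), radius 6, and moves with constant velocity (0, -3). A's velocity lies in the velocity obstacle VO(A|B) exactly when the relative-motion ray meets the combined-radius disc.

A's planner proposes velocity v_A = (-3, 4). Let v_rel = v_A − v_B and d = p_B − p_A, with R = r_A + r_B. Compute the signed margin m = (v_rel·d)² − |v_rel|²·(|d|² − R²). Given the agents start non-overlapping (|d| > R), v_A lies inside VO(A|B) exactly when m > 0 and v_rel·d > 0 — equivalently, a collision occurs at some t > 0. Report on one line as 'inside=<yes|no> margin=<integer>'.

d = (-1, 14),  |d|² = 197;  R = 7+6 = 13,  c = 197−13² = 28
v_rel = (-3, 7),  |v_rel|² = 58;  v_rel·d = (-3)·(-1) + (7)·(14) = 101
58·t² − 202·t + 28 = 0  ⇒  m = 101² − 58·28 = 8577
m = 8577 > 0,  v_rel·d = 101 > 0  ⇒  inside

inside=yes margin=8577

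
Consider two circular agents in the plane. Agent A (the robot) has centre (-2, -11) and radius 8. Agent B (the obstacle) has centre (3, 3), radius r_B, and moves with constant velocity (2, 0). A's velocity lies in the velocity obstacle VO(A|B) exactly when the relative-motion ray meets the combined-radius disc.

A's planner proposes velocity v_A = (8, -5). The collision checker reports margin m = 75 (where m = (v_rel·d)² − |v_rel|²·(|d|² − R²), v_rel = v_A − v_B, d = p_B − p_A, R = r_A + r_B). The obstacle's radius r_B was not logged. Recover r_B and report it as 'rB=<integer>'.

m = 75
d = (5, 14);  v_rel = (6, -5),  |v_rel|² = 61
v_rel×d = (6)·(14) − (-5)·(5) = 109
since m = R²·61 − 109²:  R² = (11881 + 75) / 61 = 196
R = √196 = 14  ⇒  r_B = 14 − 8 = 6

rB=6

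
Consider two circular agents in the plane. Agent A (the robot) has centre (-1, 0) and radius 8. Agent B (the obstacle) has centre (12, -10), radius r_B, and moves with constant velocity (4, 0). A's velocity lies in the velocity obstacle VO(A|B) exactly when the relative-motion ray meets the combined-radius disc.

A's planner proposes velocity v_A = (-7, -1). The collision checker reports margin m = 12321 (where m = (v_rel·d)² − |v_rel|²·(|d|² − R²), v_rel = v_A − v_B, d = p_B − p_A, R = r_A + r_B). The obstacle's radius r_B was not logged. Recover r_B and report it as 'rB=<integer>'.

m = 12321
d = (13, -10);  v_rel = (-11, -1),  |v_rel|² = 122
v_rel×d = (-11)·(-10) − (-1)·(13) = 123
since m = R²·122 − 123²:  R² = (15129 + 12321) / 122 = 225
R = √225 = 15  ⇒  r_B = 15 − 8 = 7

rB=7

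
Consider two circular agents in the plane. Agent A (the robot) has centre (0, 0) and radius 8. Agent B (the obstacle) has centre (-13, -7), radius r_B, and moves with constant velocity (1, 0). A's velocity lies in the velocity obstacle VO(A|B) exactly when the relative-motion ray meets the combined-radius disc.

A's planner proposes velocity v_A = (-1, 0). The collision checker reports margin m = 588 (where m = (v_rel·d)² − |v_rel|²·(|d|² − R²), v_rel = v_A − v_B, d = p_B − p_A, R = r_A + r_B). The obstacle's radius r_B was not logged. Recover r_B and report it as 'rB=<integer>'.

m = 588
d = (-13, -7);  v_rel = (-2, 0),  |v_rel|² = 4
v_rel×d = (-2)·(-7) − (0)·(-13) = 14
since m = R²·4 − 14²:  R² = (196 + 588) / 4 = 196
R = √196 = 14  ⇒  r_B = 14 − 8 = 6

rB=6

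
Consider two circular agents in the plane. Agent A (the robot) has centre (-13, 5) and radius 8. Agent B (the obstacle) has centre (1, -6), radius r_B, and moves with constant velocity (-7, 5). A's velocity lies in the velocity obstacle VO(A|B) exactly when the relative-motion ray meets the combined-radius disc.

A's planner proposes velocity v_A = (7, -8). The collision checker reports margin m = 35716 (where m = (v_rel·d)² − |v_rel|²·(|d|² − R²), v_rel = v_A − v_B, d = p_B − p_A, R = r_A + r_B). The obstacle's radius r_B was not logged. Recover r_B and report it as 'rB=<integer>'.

m = 35716
d = (14, -11);  v_rel = (14, -13),  |v_rel|² = 365
v_rel×d = (14)·(-11) − (-13)·(14) = 28
since m = R²·365 − 28²:  R² = (784 + 35716) / 365 = 100
R = √100 = 10  ⇒  r_B = 10 − 8 = 2

rB=2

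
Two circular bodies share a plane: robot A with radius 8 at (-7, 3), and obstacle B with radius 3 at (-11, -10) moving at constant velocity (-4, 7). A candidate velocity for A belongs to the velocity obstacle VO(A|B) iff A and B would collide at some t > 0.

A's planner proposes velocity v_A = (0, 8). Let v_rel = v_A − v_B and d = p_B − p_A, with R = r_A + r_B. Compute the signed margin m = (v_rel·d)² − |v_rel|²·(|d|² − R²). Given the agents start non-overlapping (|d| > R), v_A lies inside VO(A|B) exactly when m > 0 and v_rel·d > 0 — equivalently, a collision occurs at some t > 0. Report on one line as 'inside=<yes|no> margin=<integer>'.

d = (-4, -13),  |d|² = 185;  R = 8+3 = 11,  c = 185−11² = 64
v_rel = (4, 1),  |v_rel|² = 17;  v_rel·d = (4)·(-4) + (1)·(-13) = -29
17·t² + 58·t + 64 = 0  ⇒  m = (-29)² − 17·64 = -247
m = -247 < 0,  v_rel·d = -29 < 0  ⇒  outside

inside=no margin=-247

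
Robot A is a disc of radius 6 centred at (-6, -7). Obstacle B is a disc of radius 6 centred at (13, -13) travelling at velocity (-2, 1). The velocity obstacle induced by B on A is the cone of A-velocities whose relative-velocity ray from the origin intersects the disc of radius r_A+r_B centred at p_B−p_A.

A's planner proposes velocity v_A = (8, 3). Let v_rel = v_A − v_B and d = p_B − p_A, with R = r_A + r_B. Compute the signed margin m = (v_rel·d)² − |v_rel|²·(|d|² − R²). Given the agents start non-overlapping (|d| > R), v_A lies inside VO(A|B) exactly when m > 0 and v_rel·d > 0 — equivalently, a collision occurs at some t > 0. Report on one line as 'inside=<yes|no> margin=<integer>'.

d = (19, -6),  |d|² = 397;  R = 6+6 = 12,  c = 397−12² = 253
v_rel = (10, 2),  |v_rel|² = 104;  v_rel·d = (10)·(19) + (2)·(-6) = 178
104·t² − 356·t + 253 = 0  ⇒  m = 178² − 104·253 = 5372
m = 5372 > 0,  v_rel·d = 178 > 0  ⇒  inside

inside=yes margin=5372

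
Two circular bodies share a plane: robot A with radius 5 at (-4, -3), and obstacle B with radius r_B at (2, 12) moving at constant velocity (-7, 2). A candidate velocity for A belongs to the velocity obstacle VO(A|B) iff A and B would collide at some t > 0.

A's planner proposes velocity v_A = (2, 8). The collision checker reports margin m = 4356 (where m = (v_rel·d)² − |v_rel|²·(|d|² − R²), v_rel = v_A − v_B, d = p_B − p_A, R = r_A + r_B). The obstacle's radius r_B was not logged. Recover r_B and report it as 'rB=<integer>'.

m = 4356
d = (6, 15);  v_rel = (9, 6),  |v_rel|² = 117
v_rel×d = (9)·(15) − (6)·(6) = 99
since m = R²·117 − 99²:  R² = (9801 + 4356) / 117 = 121
R = √121 = 11  ⇒  r_B = 11 − 5 = 6

rB=6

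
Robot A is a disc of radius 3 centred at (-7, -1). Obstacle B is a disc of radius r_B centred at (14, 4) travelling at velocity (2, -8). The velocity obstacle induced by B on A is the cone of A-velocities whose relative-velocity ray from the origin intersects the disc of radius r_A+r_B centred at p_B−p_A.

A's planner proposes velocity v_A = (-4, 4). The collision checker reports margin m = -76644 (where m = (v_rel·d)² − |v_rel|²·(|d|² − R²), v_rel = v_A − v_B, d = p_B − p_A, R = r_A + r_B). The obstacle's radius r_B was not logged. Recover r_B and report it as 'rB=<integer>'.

m = -76644
d = (21, 5);  v_rel = (-6, 12),  |v_rel|² = 180
v_rel×d = (-6)·(5) − (12)·(21) = -282
since m = R²·180 − (-282)²:  R² = (79524 + -76644) / 180 = 16
R = √16 = 4  ⇒  r_B = 4 − 3 = 1

rB=1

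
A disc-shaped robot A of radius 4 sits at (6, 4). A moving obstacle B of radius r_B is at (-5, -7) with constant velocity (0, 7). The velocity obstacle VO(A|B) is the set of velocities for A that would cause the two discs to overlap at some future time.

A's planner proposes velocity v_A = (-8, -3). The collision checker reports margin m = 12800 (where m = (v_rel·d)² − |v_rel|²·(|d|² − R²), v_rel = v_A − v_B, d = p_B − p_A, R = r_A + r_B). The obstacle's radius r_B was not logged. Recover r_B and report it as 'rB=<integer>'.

m = 12800
d = (-11, -11);  v_rel = (-8, -10),  |v_rel|² = 164
v_rel×d = (-8)·(-11) − (-10)·(-11) = -22
since m = R²·164 − (-22)²:  R² = (484 + 12800) / 164 = 81
R = √81 = 9  ⇒  r_B = 9 − 4 = 5

rB=5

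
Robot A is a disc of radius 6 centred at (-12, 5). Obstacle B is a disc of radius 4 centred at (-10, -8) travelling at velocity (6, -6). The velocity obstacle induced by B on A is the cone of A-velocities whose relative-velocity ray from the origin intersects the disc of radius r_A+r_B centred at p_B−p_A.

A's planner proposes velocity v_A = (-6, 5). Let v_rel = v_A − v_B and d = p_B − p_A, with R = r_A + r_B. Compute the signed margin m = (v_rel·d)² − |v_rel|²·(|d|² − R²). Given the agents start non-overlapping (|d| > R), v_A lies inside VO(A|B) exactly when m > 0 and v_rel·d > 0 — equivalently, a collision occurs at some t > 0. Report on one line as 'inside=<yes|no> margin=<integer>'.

d = (2, -13),  |d|² = 173;  R = 6+4 = 10,  c = 173−10² = 73
v_rel = (-12, 11),  |v_rel|² = 265;  v_rel·d = (-12)·(2) + (11)·(-13) = -167
265·t² + 334·t + 73 = 0  ⇒  m = (-167)² − 265·73 = 8544
m = 8544 > 0,  v_rel·d = -167 < 0  ⇒  outside

inside=no margin=8544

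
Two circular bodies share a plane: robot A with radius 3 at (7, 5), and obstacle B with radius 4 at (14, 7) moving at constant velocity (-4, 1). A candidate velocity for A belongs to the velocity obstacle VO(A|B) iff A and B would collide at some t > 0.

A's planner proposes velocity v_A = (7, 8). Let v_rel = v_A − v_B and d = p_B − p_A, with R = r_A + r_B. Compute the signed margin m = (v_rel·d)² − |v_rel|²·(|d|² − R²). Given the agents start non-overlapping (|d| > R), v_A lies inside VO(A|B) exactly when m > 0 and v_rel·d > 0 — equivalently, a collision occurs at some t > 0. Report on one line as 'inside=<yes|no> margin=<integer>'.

d = (7, 2),  |d|² = 53;  R = 3+4 = 7,  c = 53−7² = 4
v_rel = (11, 7),  |v_rel|² = 170;  v_rel·d = (11)·(7) + (7)·(2) = 91
170·t² − 182·t + 4 = 0  ⇒  m = 91² − 170·4 = 7601
m = 7601 > 0,  v_rel·d = 91 > 0  ⇒  inside

inside=yes margin=7601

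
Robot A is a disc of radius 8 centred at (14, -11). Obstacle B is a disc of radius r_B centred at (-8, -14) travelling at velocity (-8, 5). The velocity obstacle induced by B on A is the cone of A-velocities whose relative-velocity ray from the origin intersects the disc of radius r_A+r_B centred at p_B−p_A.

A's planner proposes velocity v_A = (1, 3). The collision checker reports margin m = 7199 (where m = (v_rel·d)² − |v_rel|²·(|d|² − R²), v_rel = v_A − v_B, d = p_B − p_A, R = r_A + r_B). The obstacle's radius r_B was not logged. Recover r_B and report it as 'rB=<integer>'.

m = 7199
d = (-22, -3);  v_rel = (9, -2),  |v_rel|² = 85
v_rel×d = (9)·(-3) − (-2)·(-22) = -71
since m = R²·85 − (-71)²:  R² = (5041 + 7199) / 85 = 144
R = √144 = 12  ⇒  r_B = 12 − 8 = 4

rB=4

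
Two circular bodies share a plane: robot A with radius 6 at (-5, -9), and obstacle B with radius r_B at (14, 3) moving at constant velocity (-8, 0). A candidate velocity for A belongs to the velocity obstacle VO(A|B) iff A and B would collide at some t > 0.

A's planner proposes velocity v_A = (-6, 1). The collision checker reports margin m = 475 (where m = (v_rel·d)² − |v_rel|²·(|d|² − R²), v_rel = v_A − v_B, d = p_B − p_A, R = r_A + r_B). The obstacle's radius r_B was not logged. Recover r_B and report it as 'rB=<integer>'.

m = 475
d = (19, 12);  v_rel = (2, 1),  |v_rel|² = 5
v_rel×d = (2)·(12) − (1)·(19) = 5
since m = R²·5 − 5²:  R² = (25 + 475) / 5 = 100
R = √100 = 10  ⇒  r_B = 10 − 6 = 4

rB=4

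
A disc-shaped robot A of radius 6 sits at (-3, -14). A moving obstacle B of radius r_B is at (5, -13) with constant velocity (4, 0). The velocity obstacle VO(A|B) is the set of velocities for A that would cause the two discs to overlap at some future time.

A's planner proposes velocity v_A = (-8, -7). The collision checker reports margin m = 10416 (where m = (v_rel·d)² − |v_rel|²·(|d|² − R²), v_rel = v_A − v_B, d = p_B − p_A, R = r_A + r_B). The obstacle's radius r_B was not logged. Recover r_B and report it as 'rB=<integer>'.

m = 10416
d = (8, 1);  v_rel = (-12, -7),  |v_rel|² = 193
v_rel×d = (-12)·(1) − (-7)·(8) = 44
since m = R²·193 − 44²:  R² = (1936 + 10416) / 193 = 64
R = √64 = 8  ⇒  r_B = 8 − 6 = 2

rB=2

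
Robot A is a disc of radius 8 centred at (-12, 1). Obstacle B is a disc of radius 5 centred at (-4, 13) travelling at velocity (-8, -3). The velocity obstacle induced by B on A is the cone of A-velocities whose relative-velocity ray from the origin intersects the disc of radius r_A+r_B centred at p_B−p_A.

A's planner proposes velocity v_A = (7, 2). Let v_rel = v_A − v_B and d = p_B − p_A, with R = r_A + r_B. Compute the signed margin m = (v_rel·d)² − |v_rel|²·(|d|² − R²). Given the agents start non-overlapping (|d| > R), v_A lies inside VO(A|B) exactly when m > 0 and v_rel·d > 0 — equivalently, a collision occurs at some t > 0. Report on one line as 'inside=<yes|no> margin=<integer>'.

d = (8, 12),  |d|² = 208;  R = 8+5 = 13,  c = 208−13² = 39
v_rel = (15, 5),  |v_rel|² = 250;  v_rel·d = (15)·(8) + (5)·(12) = 180
250·t² − 360·t + 39 = 0  ⇒  m = 180² − 250·39 = 22650
m = 22650 > 0,  v_rel·d = 180 > 0  ⇒  inside

inside=yes margin=22650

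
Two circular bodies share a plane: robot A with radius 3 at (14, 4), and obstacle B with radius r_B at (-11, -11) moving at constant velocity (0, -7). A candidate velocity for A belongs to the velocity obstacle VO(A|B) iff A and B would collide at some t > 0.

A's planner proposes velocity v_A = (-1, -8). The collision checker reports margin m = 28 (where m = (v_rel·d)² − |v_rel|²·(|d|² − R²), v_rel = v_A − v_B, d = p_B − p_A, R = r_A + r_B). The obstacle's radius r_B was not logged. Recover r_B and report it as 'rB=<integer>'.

m = 28
d = (-25, -15);  v_rel = (-1, -1),  |v_rel|² = 2
v_rel×d = (-1)·(-15) − (-1)·(-25) = -10
since m = R²·2 − (-10)²:  R² = (100 + 28) / 2 = 64
R = √64 = 8  ⇒  r_B = 8 − 3 = 5

rB=5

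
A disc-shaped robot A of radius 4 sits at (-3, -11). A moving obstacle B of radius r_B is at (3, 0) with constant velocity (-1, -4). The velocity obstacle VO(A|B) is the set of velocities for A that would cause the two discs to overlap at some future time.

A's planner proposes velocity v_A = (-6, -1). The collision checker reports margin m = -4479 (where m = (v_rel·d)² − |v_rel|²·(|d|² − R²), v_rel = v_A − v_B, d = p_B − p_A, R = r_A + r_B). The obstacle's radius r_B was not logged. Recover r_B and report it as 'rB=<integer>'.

m = -4479
d = (6, 11);  v_rel = (-5, 3),  |v_rel|² = 34
v_rel×d = (-5)·(11) − (3)·(6) = -73
since m = R²·34 − (-73)²:  R² = (5329 + -4479) / 34 = 25
R = √25 = 5  ⇒  r_B = 5 − 4 = 1

rB=1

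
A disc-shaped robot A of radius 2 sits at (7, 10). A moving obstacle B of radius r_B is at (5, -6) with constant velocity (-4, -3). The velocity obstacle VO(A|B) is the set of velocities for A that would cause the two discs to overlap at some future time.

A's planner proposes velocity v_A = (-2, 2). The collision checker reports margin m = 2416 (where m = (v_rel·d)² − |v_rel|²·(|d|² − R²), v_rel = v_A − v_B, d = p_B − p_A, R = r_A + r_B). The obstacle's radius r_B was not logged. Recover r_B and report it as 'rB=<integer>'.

m = 2416
d = (-2, -16);  v_rel = (2, 5),  |v_rel|² = 29
v_rel×d = (2)·(-16) − (5)·(-2) = -22
since m = R²·29 − (-22)²:  R² = (484 + 2416) / 29 = 100
R = √100 = 10  ⇒  r_B = 10 − 2 = 8

rB=8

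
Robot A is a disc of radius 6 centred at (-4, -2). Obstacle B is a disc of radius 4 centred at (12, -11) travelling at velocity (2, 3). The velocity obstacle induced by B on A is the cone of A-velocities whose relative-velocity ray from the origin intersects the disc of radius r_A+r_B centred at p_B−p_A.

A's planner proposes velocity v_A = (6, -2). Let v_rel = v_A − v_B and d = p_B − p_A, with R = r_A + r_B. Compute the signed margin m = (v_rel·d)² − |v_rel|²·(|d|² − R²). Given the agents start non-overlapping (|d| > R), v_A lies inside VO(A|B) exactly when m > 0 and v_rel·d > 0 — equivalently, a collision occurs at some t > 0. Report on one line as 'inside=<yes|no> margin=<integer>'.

d = (16, -9),  |d|² = 337;  R = 6+4 = 10,  c = 337−10² = 237
v_rel = (4, -5),  |v_rel|² = 41;  v_rel·d = (4)·(16) + (-5)·(-9) = 109
41·t² − 218·t + 237 = 0  ⇒  m = 109² − 41·237 = 2164
m = 2164 > 0,  v_rel·d = 109 > 0  ⇒  inside

inside=yes margin=2164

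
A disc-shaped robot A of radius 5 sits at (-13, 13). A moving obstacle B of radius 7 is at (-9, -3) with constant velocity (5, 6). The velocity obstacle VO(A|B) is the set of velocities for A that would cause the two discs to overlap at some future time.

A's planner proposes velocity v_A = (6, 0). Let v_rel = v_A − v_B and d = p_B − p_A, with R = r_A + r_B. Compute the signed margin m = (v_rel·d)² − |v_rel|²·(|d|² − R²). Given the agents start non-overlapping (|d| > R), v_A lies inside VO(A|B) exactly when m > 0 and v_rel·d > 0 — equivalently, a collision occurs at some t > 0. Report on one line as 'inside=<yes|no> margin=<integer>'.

d = (4, -16),  |d|² = 272;  R = 5+7 = 12,  c = 272−12² = 128
v_rel = (1, -6),  |v_rel|² = 37;  v_rel·d = (1)·(4) + (-6)·(-16) = 100
37·t² − 200·t + 128 = 0  ⇒  m = 100² − 37·128 = 5264
m = 5264 > 0,  v_rel·d = 100 > 0  ⇒  inside

inside=yes margin=5264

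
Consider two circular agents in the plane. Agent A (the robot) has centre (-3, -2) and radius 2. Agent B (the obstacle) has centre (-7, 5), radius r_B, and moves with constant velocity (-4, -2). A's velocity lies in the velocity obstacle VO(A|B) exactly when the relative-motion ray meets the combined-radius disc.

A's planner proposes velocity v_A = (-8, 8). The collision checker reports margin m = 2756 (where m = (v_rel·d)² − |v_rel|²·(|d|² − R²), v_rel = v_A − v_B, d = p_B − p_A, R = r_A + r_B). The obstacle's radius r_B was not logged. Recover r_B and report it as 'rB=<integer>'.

m = 2756
d = (-4, 7);  v_rel = (-4, 10),  |v_rel|² = 116
v_rel×d = (-4)·(7) − (10)·(-4) = 12
since m = R²·116 − 12²:  R² = (144 + 2756) / 116 = 25
R = √25 = 5  ⇒  r_B = 5 − 2 = 3

rB=3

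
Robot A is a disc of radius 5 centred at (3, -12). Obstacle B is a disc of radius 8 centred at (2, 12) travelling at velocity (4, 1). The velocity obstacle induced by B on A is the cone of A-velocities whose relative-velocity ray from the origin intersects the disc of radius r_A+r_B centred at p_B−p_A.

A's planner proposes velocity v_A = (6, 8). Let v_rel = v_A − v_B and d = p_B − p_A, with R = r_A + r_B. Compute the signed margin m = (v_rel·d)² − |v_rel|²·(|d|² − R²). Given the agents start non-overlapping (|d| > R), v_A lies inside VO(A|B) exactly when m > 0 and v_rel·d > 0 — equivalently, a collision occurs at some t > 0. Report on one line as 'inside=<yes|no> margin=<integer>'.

d = (-1, 24),  |d|² = 577;  R = 5+8 = 13,  c = 577−13² = 408
v_rel = (2, 7),  |v_rel|² = 53;  v_rel·d = (2)·(-1) + (7)·(24) = 166
53·t² − 332·t + 408 = 0  ⇒  m = 166² − 53·408 = 5932
m = 5932 > 0,  v_rel·d = 166 > 0  ⇒  inside

inside=yes margin=5932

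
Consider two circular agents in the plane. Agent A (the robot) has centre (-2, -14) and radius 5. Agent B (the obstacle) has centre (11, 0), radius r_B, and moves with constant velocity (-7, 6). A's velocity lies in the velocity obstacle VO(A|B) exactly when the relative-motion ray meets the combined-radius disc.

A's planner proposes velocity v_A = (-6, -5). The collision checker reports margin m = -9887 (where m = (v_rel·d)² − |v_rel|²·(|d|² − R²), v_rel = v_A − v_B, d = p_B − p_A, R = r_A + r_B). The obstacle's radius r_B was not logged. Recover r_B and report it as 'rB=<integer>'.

m = -9887
d = (13, 14);  v_rel = (1, -11),  |v_rel|² = 122
v_rel×d = (1)·(14) − (-11)·(13) = 157
since m = R²·122 − 157²:  R² = (24649 + -9887) / 122 = 121
R = √121 = 11  ⇒  r_B = 11 − 5 = 6

rB=6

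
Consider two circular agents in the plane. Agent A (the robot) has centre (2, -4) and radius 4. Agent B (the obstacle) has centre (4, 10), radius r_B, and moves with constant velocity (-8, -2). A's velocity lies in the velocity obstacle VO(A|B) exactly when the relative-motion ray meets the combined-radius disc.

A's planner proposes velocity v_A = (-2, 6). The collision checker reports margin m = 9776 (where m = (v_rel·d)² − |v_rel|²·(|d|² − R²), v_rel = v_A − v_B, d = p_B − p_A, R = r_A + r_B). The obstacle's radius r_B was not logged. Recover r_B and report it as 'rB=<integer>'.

m = 9776
d = (2, 14);  v_rel = (6, 8),  |v_rel|² = 100
v_rel×d = (6)·(14) − (8)·(2) = 68
since m = R²·100 − 68²:  R² = (4624 + 9776) / 100 = 144
R = √144 = 12  ⇒  r_B = 12 − 4 = 8

rB=8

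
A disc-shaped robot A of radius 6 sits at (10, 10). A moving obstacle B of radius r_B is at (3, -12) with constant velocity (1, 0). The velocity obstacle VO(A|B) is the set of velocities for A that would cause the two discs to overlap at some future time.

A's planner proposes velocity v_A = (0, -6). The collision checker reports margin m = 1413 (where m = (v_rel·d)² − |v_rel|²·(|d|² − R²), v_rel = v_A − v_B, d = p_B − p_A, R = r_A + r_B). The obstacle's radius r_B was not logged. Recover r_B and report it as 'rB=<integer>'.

m = 1413
d = (-7, -22);  v_rel = (-1, -6),  |v_rel|² = 37
v_rel×d = (-1)·(-22) − (-6)·(-7) = -20
since m = R²·37 − (-20)²:  R² = (400 + 1413) / 37 = 49
R = √49 = 7  ⇒  r_B = 7 − 6 = 1

rB=1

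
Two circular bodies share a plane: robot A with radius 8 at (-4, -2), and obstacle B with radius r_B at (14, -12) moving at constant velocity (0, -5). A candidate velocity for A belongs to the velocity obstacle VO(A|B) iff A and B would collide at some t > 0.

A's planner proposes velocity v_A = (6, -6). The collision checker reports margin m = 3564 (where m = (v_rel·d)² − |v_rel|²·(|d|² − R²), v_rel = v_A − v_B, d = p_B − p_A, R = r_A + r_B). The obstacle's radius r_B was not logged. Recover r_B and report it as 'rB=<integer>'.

m = 3564
d = (18, -10);  v_rel = (6, -1),  |v_rel|² = 37
v_rel×d = (6)·(-10) − (-1)·(18) = -42
since m = R²·37 − (-42)²:  R² = (1764 + 3564) / 37 = 144
R = √144 = 12  ⇒  r_B = 12 − 8 = 4

rB=4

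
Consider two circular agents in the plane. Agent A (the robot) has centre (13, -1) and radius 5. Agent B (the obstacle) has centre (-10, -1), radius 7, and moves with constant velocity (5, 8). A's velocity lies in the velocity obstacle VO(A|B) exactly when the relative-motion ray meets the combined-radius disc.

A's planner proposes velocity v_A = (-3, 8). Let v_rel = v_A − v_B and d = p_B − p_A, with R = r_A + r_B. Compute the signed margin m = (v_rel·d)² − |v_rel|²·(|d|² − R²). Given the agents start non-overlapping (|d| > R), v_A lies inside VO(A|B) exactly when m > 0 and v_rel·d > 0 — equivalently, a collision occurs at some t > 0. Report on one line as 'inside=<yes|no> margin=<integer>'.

d = (-23, 0),  |d|² = 529;  R = 5+7 = 12,  c = 529−12² = 385
v_rel = (-8, 0),  |v_rel|² = 64;  v_rel·d = (-8)·(-23) + (0)·(0) = 184
64·t² − 368·t + 385 = 0  ⇒  m = 184² − 64·385 = 9216
m = 9216 > 0,  v_rel·d = 184 > 0  ⇒  inside

inside=yes margin=9216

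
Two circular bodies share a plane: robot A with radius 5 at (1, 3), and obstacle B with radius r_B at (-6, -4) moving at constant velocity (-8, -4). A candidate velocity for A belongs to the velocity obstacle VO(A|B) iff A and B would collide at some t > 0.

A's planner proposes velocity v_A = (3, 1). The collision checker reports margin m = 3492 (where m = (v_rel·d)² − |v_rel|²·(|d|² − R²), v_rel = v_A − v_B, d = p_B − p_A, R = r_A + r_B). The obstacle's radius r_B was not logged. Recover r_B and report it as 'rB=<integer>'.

m = 3492
d = (-7, -7);  v_rel = (11, 5),  |v_rel|² = 146
v_rel×d = (11)·(-7) − (5)·(-7) = -42
since m = R²·146 − (-42)²:  R² = (1764 + 3492) / 146 = 36
R = √36 = 6  ⇒  r_B = 6 − 5 = 1

rB=1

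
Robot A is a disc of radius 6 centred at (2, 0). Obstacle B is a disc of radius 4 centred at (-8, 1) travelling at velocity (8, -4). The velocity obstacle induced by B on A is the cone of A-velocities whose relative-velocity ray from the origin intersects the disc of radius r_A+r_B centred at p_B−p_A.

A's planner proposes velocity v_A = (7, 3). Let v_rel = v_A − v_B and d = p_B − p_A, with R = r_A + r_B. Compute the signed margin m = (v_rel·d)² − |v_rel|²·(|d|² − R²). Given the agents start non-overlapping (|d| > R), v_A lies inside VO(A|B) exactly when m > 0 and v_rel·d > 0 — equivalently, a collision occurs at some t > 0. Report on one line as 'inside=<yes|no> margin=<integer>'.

d = (-10, 1),  |d|² = 101;  R = 6+4 = 10,  c = 101−10² = 1
v_rel = (-1, 7),  |v_rel|² = 50;  v_rel·d = (-1)·(-10) + (7)·(1) = 17
50·t² − 34·t + 1 = 0  ⇒  m = 17² − 50·1 = 239
m = 239 > 0,  v_rel·d = 17 > 0  ⇒  inside

inside=yes margin=239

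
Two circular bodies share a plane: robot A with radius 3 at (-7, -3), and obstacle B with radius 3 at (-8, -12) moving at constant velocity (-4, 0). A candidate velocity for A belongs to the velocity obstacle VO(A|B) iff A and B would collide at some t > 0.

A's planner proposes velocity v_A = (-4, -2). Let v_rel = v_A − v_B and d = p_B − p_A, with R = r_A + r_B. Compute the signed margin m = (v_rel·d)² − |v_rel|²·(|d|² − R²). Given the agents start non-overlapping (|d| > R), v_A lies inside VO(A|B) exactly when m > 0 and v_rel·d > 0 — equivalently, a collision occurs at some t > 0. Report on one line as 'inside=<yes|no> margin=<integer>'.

d = (-1, -9),  |d|² = 82;  R = 3+3 = 6,  c = 82−6² = 46
v_rel = (0, -2),  |v_rel|² = 4;  v_rel·d = (0)·(-1) + (-2)·(-9) = 18
4·t² − 36·t + 46 = 0  ⇒  m = 18² − 4·46 = 140
m = 140 > 0,  v_rel·d = 18 > 0  ⇒  inside

inside=yes margin=140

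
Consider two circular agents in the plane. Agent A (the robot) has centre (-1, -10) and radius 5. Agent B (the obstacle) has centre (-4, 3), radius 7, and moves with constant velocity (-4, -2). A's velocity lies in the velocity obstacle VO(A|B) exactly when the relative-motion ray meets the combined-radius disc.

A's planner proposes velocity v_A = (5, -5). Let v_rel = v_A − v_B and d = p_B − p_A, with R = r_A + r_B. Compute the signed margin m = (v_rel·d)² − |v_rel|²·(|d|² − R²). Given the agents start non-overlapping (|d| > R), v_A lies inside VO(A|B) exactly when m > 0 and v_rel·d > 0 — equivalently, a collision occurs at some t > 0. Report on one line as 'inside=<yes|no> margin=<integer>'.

d = (-3, 13),  |d|² = 178;  R = 5+7 = 12,  c = 178−12² = 34
v_rel = (9, -3),  |v_rel|² = 90;  v_rel·d = (9)·(-3) + (-3)·(13) = -66
90·t² + 132·t + 34 = 0  ⇒  m = (-66)² − 90·34 = 1296
m = 1296 > 0,  v_rel·d = -66 < 0  ⇒  outside

inside=no margin=1296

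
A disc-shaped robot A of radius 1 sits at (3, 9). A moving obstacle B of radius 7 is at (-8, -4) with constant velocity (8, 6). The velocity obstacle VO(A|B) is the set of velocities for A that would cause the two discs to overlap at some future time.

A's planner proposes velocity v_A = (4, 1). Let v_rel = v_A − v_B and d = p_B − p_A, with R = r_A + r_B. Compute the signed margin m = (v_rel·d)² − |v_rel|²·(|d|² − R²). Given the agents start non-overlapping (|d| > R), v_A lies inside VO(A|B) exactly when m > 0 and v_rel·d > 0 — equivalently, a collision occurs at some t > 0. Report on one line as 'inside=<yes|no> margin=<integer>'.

d = (-11, -13),  |d|² = 290;  R = 1+7 = 8,  c = 290−8² = 226
v_rel = (-4, -5),  |v_rel|² = 41;  v_rel·d = (-4)·(-11) + (-5)·(-13) = 109
41·t² − 218·t + 226 = 0  ⇒  m = 109² − 41·226 = 2615
m = 2615 > 0,  v_rel·d = 109 > 0  ⇒  inside

inside=yes margin=2615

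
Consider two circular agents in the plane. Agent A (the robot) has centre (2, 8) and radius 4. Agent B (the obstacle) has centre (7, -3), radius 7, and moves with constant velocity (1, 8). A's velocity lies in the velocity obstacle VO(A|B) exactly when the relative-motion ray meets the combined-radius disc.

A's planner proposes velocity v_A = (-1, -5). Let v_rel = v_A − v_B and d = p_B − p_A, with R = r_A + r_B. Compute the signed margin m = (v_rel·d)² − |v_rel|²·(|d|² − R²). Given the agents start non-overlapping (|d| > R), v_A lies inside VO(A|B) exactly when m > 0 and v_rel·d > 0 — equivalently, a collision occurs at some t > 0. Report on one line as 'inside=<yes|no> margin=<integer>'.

d = (5, -11),  |d|² = 146;  R = 4+7 = 11,  c = 146−11² = 25
v_rel = (-2, -13),  |v_rel|² = 173;  v_rel·d = (-2)·(5) + (-13)·(-11) = 133
173·t² − 266·t + 25 = 0  ⇒  m = 133² − 173·25 = 13364
m = 13364 > 0,  v_rel·d = 133 > 0  ⇒  inside

inside=yes margin=13364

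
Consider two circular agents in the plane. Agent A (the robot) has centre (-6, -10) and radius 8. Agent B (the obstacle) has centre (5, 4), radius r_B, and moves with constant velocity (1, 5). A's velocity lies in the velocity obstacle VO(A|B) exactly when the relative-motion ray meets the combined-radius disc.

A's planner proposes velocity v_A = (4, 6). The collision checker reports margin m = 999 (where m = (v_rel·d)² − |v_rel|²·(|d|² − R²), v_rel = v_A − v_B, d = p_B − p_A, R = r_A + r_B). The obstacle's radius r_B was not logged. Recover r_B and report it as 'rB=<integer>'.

m = 999
d = (11, 14);  v_rel = (3, 1),  |v_rel|² = 10
v_rel×d = (3)·(14) − (1)·(11) = 31
since m = R²·10 − 31²:  R² = (961 + 999) / 10 = 196
R = √196 = 14  ⇒  r_B = 14 − 8 = 6

rB=6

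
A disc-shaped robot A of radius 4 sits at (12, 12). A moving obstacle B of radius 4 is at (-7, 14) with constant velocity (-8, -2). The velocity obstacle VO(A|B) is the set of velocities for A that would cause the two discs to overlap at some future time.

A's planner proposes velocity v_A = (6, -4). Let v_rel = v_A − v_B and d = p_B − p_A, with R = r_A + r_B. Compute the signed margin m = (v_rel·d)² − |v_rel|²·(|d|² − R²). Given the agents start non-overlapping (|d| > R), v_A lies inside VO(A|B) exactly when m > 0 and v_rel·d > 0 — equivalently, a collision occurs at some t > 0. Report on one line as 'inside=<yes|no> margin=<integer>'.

d = (-19, 2),  |d|² = 365;  R = 4+4 = 8,  c = 365−8² = 301
v_rel = (14, -2),  |v_rel|² = 200;  v_rel·d = (14)·(-19) + (-2)·(2) = -270
200·t² + 540·t + 301 = 0  ⇒  m = (-270)² − 200·301 = 12700
m = 12700 > 0,  v_rel·d = -270 < 0  ⇒  outside

inside=no margin=12700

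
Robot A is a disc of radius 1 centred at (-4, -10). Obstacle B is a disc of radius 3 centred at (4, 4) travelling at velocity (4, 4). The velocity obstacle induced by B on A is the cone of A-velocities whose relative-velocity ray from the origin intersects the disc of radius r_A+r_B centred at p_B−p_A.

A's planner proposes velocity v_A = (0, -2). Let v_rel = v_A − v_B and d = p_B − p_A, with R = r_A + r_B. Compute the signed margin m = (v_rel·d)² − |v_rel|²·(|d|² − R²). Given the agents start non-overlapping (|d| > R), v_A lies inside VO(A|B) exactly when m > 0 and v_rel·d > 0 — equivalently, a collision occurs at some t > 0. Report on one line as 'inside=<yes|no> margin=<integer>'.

d = (8, 14),  |d|² = 260;  R = 1+3 = 4,  c = 260−4² = 244
v_rel = (-4, -6),  |v_rel|² = 52;  v_rel·d = (-4)·(8) + (-6)·(14) = -116
52·t² + 232·t + 244 = 0  ⇒  m = (-116)² − 52·244 = 768
m = 768 > 0,  v_rel·d = -116 < 0  ⇒  outside

inside=no margin=768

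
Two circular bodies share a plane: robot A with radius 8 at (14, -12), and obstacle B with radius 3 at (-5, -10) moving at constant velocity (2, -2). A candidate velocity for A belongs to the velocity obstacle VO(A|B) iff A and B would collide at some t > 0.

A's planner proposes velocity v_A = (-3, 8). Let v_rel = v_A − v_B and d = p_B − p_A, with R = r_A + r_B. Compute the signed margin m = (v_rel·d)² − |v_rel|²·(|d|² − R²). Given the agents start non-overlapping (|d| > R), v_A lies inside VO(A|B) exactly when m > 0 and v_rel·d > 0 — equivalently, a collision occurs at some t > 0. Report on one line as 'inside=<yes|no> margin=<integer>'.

d = (-19, 2),  |d|² = 365;  R = 8+3 = 11,  c = 365−11² = 244
v_rel = (-5, 10),  |v_rel|² = 125;  v_rel·d = (-5)·(-19) + (10)·(2) = 115
125·t² − 230·t + 244 = 0  ⇒  m = 115² − 125·244 = -17275
m = -17275 < 0,  v_rel·d = 115 > 0  ⇒  outside

inside=no margin=-17275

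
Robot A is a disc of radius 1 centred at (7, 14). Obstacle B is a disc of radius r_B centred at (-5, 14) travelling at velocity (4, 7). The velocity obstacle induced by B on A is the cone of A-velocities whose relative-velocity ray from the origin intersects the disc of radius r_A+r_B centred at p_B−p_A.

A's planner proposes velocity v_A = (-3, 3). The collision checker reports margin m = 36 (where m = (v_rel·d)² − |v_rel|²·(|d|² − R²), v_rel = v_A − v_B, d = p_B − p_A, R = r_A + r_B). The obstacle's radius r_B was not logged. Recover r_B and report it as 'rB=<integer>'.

m = 36
d = (-12, 0);  v_rel = (-7, -4),  |v_rel|² = 65
v_rel×d = (-7)·(0) − (-4)·(-12) = -48
since m = R²·65 − (-48)²:  R² = (2304 + 36) / 65 = 36
R = √36 = 6  ⇒  r_B = 6 − 1 = 5

rB=5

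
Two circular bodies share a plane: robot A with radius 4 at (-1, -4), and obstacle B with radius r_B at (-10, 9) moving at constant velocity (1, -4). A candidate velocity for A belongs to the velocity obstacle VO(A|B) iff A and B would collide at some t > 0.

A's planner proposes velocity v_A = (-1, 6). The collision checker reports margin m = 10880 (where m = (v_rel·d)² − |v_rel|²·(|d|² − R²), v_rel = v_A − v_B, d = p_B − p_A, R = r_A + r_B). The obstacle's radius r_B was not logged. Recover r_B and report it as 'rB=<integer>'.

m = 10880
d = (-9, 13);  v_rel = (-2, 10),  |v_rel|² = 104
v_rel×d = (-2)·(13) − (10)·(-9) = 64
since m = R²·104 − 64²:  R² = (4096 + 10880) / 104 = 144
R = √144 = 12  ⇒  r_B = 12 − 4 = 8

rB=8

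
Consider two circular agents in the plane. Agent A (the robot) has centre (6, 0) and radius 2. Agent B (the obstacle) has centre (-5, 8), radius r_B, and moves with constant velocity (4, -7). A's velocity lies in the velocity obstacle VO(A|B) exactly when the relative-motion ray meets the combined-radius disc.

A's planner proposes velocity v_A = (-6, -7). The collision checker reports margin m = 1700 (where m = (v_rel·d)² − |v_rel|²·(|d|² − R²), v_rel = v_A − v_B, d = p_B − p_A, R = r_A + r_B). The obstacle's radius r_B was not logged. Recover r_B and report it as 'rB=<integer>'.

m = 1700
d = (-11, 8);  v_rel = (-10, 0),  |v_rel|² = 100
v_rel×d = (-10)·(8) − (0)·(-11) = -80
since m = R²·100 − (-80)²:  R² = (6400 + 1700) / 100 = 81
R = √81 = 9  ⇒  r_B = 9 − 2 = 7

rB=7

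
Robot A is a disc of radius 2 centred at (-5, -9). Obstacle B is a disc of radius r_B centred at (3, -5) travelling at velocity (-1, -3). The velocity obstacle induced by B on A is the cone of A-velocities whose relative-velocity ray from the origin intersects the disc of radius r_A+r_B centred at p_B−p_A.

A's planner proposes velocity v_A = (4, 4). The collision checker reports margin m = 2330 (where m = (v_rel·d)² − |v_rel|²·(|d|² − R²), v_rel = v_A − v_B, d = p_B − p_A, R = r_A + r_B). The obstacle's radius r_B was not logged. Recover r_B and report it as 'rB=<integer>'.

m = 2330
d = (8, 4);  v_rel = (5, 7),  |v_rel|² = 74
v_rel×d = (5)·(4) − (7)·(8) = -36
since m = R²·74 − (-36)²:  R² = (1296 + 2330) / 74 = 49
R = √49 = 7  ⇒  r_B = 7 − 2 = 5

rB=5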